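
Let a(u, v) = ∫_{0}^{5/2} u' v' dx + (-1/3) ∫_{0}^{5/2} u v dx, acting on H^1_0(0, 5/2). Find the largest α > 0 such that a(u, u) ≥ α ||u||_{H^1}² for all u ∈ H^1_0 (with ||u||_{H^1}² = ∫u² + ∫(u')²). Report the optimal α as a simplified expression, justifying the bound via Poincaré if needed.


α = (-25 + 12*π^2)/(3*(25 + 4*π^2))

Coercivity of a(·,·) on H^1_0(0, 5/2) means a(u, u) ≥ α ||u||_{H^1}² for every u ∈ H^1_0.
The interval has length L = 5/2, and Poincaré/coercivity depend only on L. Here a(u, u) = ∫(u')² + (-1/3)·∫u².
Here c = -1/3 < 0 with |c| < (π/L)² = 4*π^2/25, so coercivity still holds. The condition a(u,u) ≥ α||u||_{H^1}² reads (1−α)∫(u')² ≥ (α−c)∫u². Any admissible α is ≤ 1 (rapidly oscillating u have ∫u²/∫(u')² → 0), and α = 1 would force 0 ≥ (1−c)∫u², impossible since c < 1; so 1−α > 0. By the sharp Poincaré inequality on H^1_0 of an interval of length L, ∫(u')² ≥ (π/L)²∫u² with equality for the first sine mode sin(π(x−x₀)/L) (x₀ the left endpoint), so the inequality holds for all u iff (1−α)(π/L)² ≥ α − c, i.e. α ≤ ((π/L)² + c)/((π/L)² + 1) = (1 + c(L/π)²)/(1 + (L/π)²). (Direct route, valid since c ≤ 0: Poincaré gives c∫u² ≥ c(L/π)²∫(u')², so a(u,u) ≥ (1 + c(L/π)²)∫(u')², while ||u||_{H^1}² ≤ (1 + (L/π)²)∫(u')²; dividing yields the same α.) With (π/L)² = 4*π^2/25 and c = -1/3, the largest admissible constant is α = ((π/L)² + c)/((π/L)² + 1).
Simplifying, α = (-25 + 12*π^2)/(3*(25 + 4*π^2)).


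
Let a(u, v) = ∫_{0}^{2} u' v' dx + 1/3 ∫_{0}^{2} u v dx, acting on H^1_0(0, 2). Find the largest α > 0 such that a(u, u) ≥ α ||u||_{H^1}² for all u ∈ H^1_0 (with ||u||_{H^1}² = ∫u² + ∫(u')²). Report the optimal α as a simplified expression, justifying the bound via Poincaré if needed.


α = (4/3 + π^2)/(4 + π^2)

Coercivity of a(·,·) on H^1_0(0, 2) means a(u, u) ≥ α ||u||_{H^1}² for every u ∈ H^1_0.
The interval has length L = 2, and Poincaré/coercivity depend only on L. Here a(u, u) = ∫(u')² + (1/3)·∫u².
Here 0 < c = 1/3 < 1. The condition a(u,u) ≥ α||u||_{H^1}² reads (1−α)∫(u')² ≥ (α−c)∫u². Any admissible α is ≤ 1 (rapidly oscillating u have ∫u²/∫(u')² → 0), and α = 1 would force 0 ≥ (1−c)∫u², impossible since c < 1; so 1−α > 0. By the sharp Poincaré inequality on H^1_0 of an interval of length L, ∫(u')² ≥ (π/L)²∫u² with equality for the first sine mode sin(π(x−x₀)/L) (x₀ the left endpoint), so the inequality holds for all u iff (1−α)(π/L)² ≥ α − c, i.e. α ≤ ((π/L)² + c)/((π/L)² + 1) = (1 + c(L/π)²)/(1 + (L/π)²). With (π/L)² = π^2/4 and c = 1/3, the largest admissible constant is α = ((π/L)² + c)/((π/L)² + 1).
Simplifying, α = (4/3 + π^2)/(4 + π^2).


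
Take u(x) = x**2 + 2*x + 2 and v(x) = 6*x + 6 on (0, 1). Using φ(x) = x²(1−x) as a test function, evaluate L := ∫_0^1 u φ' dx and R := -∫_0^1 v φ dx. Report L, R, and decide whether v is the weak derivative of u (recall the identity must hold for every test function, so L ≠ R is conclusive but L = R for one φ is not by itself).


LHS = -4/15, RHS = -4/5. No, v is not the weak derivative of u.

u(x) = x**2 + 2*x + 2, classical derivative u'(x) = 2*x + 2.
φ(x) = x²(1−x), so φ'(x) = x*(2 - 3*x).
Note φ(0) = φ(1) = 0, so the boundary term u·φ vanishes.
LHS = ∫_0^1 u(x) φ'(x) dx = ∫_0^1 (-3*x^4 - 4*x^3 - 2*x^2 + 4*x) dx. Term by term:
  ∫_0^1 -3*x^4 dx = -3/5;  ∫_0^1 -4*x^3 dx = -1;  ∫_0^1 -2*x^2 dx = -2/3;
  ∫_0^1 4*x dx = 2.
Sum: -3/5 − 1 − 2/3 + 2 = -4/15.
So LHS = -4/15.
∫_0^1 v(x) φ(x) dx = ∫_0^1 (-6*x^4 + 6*x^2) dx. Term by term:
  ∫_0^1 -6*x^4 dx = -6/5;  ∫_0^1 6*x^2 dx = 2.
Sum: -6/5 + 2 = 4/5.
So RHS = -∫_0^1 v(x) φ(x) dx = -4/5.
LHS − RHS = 8/15 ≠ 0, so the identity fails.
(For a valid weak derivative the identity must hold for EVERY test function, in particular this one. The failure shows v is NOT the weak derivative of u.)
Correct weak derivative would be u'(x) = 2*x + 2.


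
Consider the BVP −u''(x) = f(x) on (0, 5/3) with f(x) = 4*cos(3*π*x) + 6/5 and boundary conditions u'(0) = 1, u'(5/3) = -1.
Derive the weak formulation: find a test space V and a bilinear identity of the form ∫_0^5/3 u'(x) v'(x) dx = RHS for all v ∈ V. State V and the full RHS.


V = H^1(0, 5/3) (v unrestricted at boundary; u is determined up to an additive constant); weak form: ∫_0^5/3 u'v' dx = ∫_0^5/3 (4*cos(3*π*x) + 6/5) v dx − v(5/3) − v(0) for all v ∈ V.

Multiply both sides by a test function v and integrate from 0 to 5/3:
  ∫_0^5/3 −u''(x) v(x) dx = ∫_0^5/3 f(x) v(x) dx.
Integrate the LHS by parts once:
  ∫_0^5/3 −u'' v dx = −[u'(x) v(x)]_0^5/3 + ∫_0^5/3 u'(x) v'(x) dx.
Thus ∫_0^5/3 u'(x) v'(x) dx = ∫_0^5/3 f(x) v(x) dx + [u'(x) v(x)]_0^5/3.
Choose V so that boundary terms are either known or forced to vanish.
u has inhomogeneous Neumann u'(0) = 1, u'(5/3) = -1. [u' v]_0^5/3 = (-1)·v(5/3) − (1)·v(0) = − v(5/3) − v(0). Take V = H^1(0, 5/3); boundary term becomes part of RHS.
Weak formulation: find u (satisfying any essential BC) such that ∫_0^5/3 u'(x) v'(x) dx = ∫_0^5/3 f v dx − v(5/3) − v(0) for all v ∈ V (Neumann data are natural BCs: they enter the RHS as boundary terms).
Substituting f(x) = 4*cos(3*π*x) + 6/5, the right-hand side is ∫_0^5/3 (4*cos(3*π*x) + 6/5) v dx − v(5/3) − v(0).
Compatibility check (pure Neumann): taking v ≡ 1 ∈ V gives 0 = ∫_0^5/3 f dx + (-1) − (1), i.e. ∫_0^5/3 f dx must equal u'(0) − u'(5/3) = 2. Indeed ∫_0^5/3 (4*cos(3*π*x) + 6/5) dx = 2, so the data are compatible. The solution is then unique only up to an additive constant (fix it e.g. by requiring ∫_0^5/3 u dx = 0).


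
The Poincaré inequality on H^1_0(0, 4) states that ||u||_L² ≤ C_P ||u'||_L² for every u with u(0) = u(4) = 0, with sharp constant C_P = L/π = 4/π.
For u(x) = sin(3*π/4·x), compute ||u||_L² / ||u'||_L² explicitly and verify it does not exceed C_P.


||u||_L² / ||u'||_L² = 4/(3*π) < C_P = 4/π.

u(x) = sin(3*π/4·x), so u'(x) = 3*π*cos(3*π*x/4)/4.
Writing u(x) = A·sin(kπx/L) with A = 1 and k = 3, use ∫_0^L sin²(kπx/L) dx = L/2 and ∫_0^L cos²(kπx/L) dx = L/2.
u² = 1·sin²(3*π/4·x) and (u')² = 9*π^2/16·cos²(3*π/4·x), and each of sin², cos² integrates to L/2 = 2 over (0, 4).
∫_0^4 u² dx = 2, so ||u||_L² = sqrt(2).
∫_0^4 (u')² dx = 9*π^2/8, so ||u'||_L² = 3*sqrt(2)*π/4.
Ratio ||u||_L² / ||u'||_L² = 4/(3*π).
Sharp Poincaré constant on H^1_0(0, 4) is C_P = L/π = 4/π, achieved by sin(π/4·x).
This is the k = 3 harmonic; the ratio L/(kπ) is strictly less than C_P = L/π, consistent with the sharp inequality ||u||_L² ≤ C_P ||u'||_L².


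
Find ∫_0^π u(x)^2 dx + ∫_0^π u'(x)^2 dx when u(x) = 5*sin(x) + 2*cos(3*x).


||u||_{H^1(0,π)}^2 = 45*π

u'(x) = -6*sin(3*x) + 5*cos(x).
Expand u² and (u')² and integrate term by term on (0, π), using: for integers n ≥ 1, ∫_0^π sin²(nx) dx = ∫_0^π cos²(nx) dx = π/2; for n ≠ n', ∫_0^π sin(nx)sin(n'x) dx = ∫_0^π cos(nx)cos(n'x) dx = 0; and by product-to-sum, ∫_0^π sin(nx)cos(n'x) dx = ½∫_0^π [sin((n+n')x) + sin((n−n')x)] dx, which is 0 when n+n' is even and 2n/(n²−n'²) when n+n' is odd (it need not vanish on (0, π)).
  u² squared terms: (2)²·∫cos(3x)² dx = 4·π/2 = 2*π;  (5)²·∫sin(x)² dx = 25·π/2 = 25*π/2.
  u² cross terms: 2·(2)·(5)·∫cos(3x)·sin(x) dx = 20·(0) = 0.
  So ∫_0^π u² dx = 2*π + 25*π/2 + 0 = 29*π/2.
  (u')² squared terms: (-6)²·∫sin(3x)² dx = 36·π/2 = 18*π;  (5)²·∫cos(x)² dx = 25·π/2 = 25*π/2.
  (u')² cross terms: 2·(-6)·(5)·∫sin(3x)·cos(x) dx = -60·(0) = 0.
  So ∫_0^π (u')² dx = 18*π + 25*π/2 + 0 = 61*π/2.
||u||_{H^1}^2 = (29*π/2) + (61*π/2) = 45*π.


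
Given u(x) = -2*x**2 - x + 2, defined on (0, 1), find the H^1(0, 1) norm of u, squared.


||u||_{H^1}^2 = 59/5

The H^1 norm (squared) on an interval (0, L) is
  ||u||_{H^1}^2 = ∫_0^L u(x)^2 dx + ∫_0^L u'(x)^2 dx.
Compute u'(x) = -4*x - 1.
Then u(x)^2 = 4*x**4 + 4*x**3 - 7*x**2 - 4*x + 4 and u'(x)^2 = 16*x**2 + 8*x + 1.
Integrate each monomial from 0 to 1 using ∫_0^1 c·x^n dx = c·1^(n+1)/(n+1):
  ∫_0^1 u(x)^2 dx = ∫_0^1 (4*x^4 + 4*x^3 - 7*x^2 - 4*x + 4) dx. Term by term:
    ∫_0^1 4*x^4 dx = 4/5;  ∫_0^1 4*x^3 dx = 1;  ∫_0^1 -7*x^2 dx = -7/3;
    ∫_0^1 -4*x dx = -2;  ∫_0^1 4 dx = 4.
  Sum: 4/5 + 1 − 7/3 − 2 + 4 = 22/15.
  ∫_0^1 u'(x)^2 dx = ∫_0^1 (16*x^2 + 8*x + 1) dx. Term by term:
    ∫_0^1 16*x^2 dx = 16/3;  ∫_0^1 8*x dx = 4;  ∫_0^1 1 dx = 1.
  Sum: 16/3 + 4 + 1 = 31/3.
Adding: ||u||_{H^1}^2 = 22/15 + 31/3 = 59/5.


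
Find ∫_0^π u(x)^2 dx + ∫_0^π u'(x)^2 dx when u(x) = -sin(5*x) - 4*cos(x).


||u||_{H^1(0,π)}^2 = 29*π

u'(x) = 4*sin(x) - 5*cos(5*x).
Expand u² and (u')² and integrate term by term on (0, π), using: for integers n ≥ 1, ∫_0^π sin²(nx) dx = ∫_0^π cos²(nx) dx = π/2; for n ≠ n', ∫_0^π sin(nx)sin(n'x) dx = ∫_0^π cos(nx)cos(n'x) dx = 0; and by product-to-sum, ∫_0^π sin(nx)cos(n'x) dx = ½∫_0^π [sin((n+n')x) + sin((n−n')x)] dx, which is 0 when n+n' is even and 2n/(n²−n'²) when n+n' is odd (it need not vanish on (0, π)).
  u² squared terms: (-1)²·∫sin(5x)² dx = 1·π/2 = π/2;  (-4)²·∫cos(x)² dx = 16·π/2 = 8*π.
  u² cross terms: 2·(-1)·(-4)·∫sin(5x)·cos(x) dx = 8·(0) = 0.
  So ∫_0^π u² dx = π/2 + 8*π + 0 = 17*π/2.
  (u')² squared terms: (-5)²·∫cos(5x)² dx = 25·π/2 = 25*π/2;  (4)²·∫sin(x)² dx = 16·π/2 = 8*π.
  (u')² cross terms: 2·(-5)·(4)·∫cos(5x)·sin(x) dx = -40·(0) = 0.
  So ∫_0^π (u')² dx = 25*π/2 + 8*π + 0 = 41*π/2.
||u||_{H^1}^2 = (17*π/2) + (41*π/2) = 29*π.


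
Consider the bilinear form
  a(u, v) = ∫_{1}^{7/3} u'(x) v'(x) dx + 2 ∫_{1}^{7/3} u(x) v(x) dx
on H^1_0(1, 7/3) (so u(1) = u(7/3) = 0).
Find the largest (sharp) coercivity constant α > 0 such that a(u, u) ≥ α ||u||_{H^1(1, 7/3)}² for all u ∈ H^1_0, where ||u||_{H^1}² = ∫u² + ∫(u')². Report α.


α = 1

Coercivity of a(·,·) on H^1_0(1, 7/3) means a(u, u) ≥ α ||u||_{H^1}² for every u ∈ H^1_0.
The interval has length L = 4/3, and Poincaré/coercivity depend only on L. Here a(u, u) = ∫(u')² + (2)·∫u².
Here c = 2 ≥ 1, so a(u,u) = ∫(u')² + c∫u² ≥ ∫(u')² + ∫u² = ||u||_{H^1}², i.e. α = 1 works. No larger α is possible: a(u,u) ≥ α||u||_{H^1}² means (1−α)∫(u')² ≥ (α−c)∫u², and for the modes u_n = sin(nπ(x−x₀)/L) (x₀ the left endpoint) one has ∫u_n²/∫(u_n')² = (L/(nπ))² → 0, so a(u_n,u_n)/||u_n||_{H^1}² → 1. Hence the optimal constant is α = 1.
Therefore α = 1.


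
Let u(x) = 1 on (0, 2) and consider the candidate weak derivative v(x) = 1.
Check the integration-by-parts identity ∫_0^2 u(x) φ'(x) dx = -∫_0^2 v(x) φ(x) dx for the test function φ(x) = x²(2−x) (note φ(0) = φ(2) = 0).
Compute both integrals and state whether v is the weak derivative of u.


LHS = 0, RHS = -4/3. No, v is not the weak derivative of u.

u(x) = 1, classical derivative u'(x) = 0.
φ(x) = x²(2−x), so φ'(x) = x*(4 - 3*x).
Note φ(0) = φ(2) = 0, so the boundary term u·φ vanishes.
LHS = ∫_0^2 u(x) φ'(x) dx = ∫_0^2 (-3*x^2 + 4*x) dx. Term by term:
  ∫_0^2 -3*x^2 dx = -8;  ∫_0^2 4*x dx = 8.
Sum: -8 + 8 = 0.
So LHS = 0.
∫_0^2 v(x) φ(x) dx = ∫_0^2 (-x^3 + 2*x^2) dx. Term by term:
  ∫_0^2 -x^3 dx = -4;  ∫_0^2 2*x^2 dx = 16/3.
Sum: -4 + 16/3 = 4/3.
So RHS = -∫_0^2 v(x) φ(x) dx = -4/3.
LHS − RHS = 4/3 ≠ 0, so the identity fails.
(For a valid weak derivative the identity must hold for EVERY test function, in particular this one. The failure shows v is NOT the weak derivative of u.)
Correct weak derivative would be u'(x) = 0.


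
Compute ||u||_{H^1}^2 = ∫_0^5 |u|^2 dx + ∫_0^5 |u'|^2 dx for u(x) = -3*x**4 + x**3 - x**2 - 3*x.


||u||_{H^1}^2 = 272360755/84

The H^1 norm (squared) on an interval (0, L) is
  ||u||_{H^1}^2 = ∫_0^L u(x)^2 dx + ∫_0^L u'(x)^2 dx.
Compute u'(x) = -12*x**3 + 3*x**2 - 2*x - 3.
Then u(x)^2 = 9*x**8 - 6*x**7 + 7*x**6 + 16*x**5 - 5*x**4 + 6*x**3 + 9*x**2 and u'(x)^2 = 144*x**6 - 72*x**5 + 57*x**4 + 60*x**3 - 14*x**2 + 12*x + 9.
Integrate each monomial from 0 to 5 using ∫_0^5 c·x^n dx = c·5^(n+1)/(n+1):
  ∫_0^5 u(x)^2 dx = ∫_0^5 (9*x^8 - 6*x^7 + 7*x^6 + 16*x^5 - 5*x^4 + 6*x^3 + 9*x^2) dx. Term by term:
    ∫_0^5 9*x^8 dx = 1953125;  ∫_0^5 -6*x^7 dx = -1171875/4;  ∫_0^5 7*x^6 dx = 78125;
    ∫_0^5 16*x^5 dx = 125000/3;  ∫_0^5 -5*x^4 dx = -3125;  ∫_0^5 6*x^3 dx = 1875/2;
    ∫_0^5 9*x^2 dx = 375.
  Sum: 1953125 − 1171875/4 + 78125 + 125000/3 − 3125 + 1875/2 + 375 = 21337625/12.
  ∫_0^5 u'(x)^2 dx = ∫_0^5 (144*x^6 - 72*x^5 + 57*x^4 + 60*x^3 - 14*x^2 + 12*x + 9) dx. Term by term:
    ∫_0^5 144*x^6 dx = 11250000/7;  ∫_0^5 -72*x^5 dx = -187500;  ∫_0^5 57*x^4 dx = 35625;
    ∫_0^5 60*x^3 dx = 9375;  ∫_0^5 -14*x^2 dx = -1750/3;  ∫_0^5 12*x dx = 150;
    ∫_0^5 9 dx = 45.
  Sum: 11250000/7 − 187500 + 35625 + 9375 − 1750/3 + 150 + 45 = 30749345/21.
Adding: ||u||_{H^1}^2 = 21337625/12 + 30749345/21 = 272360755/84.


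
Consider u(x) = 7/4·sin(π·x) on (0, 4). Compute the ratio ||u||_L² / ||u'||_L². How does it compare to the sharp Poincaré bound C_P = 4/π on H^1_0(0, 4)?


||u||_L² / ||u'||_L² = 1/π < C_P = 4/π.

u(x) = 7/4·sin(π·x), so u'(x) = 7*π*cos(π*x)/4.
Writing u(x) = A·sin(kπx/L) with A = 7/4 and k = 4, use ∫_0^L sin²(kπx/L) dx = L/2 and ∫_0^L cos²(kπx/L) dx = L/2.
u² = 49/16·sin²(π·x) and (u')² = 49*π^2/16·cos²(π·x), and each of sin², cos² integrates to L/2 = 2 over (0, 4).
∫_0^4 u² dx = 49/8, so ||u||_L² = 7*sqrt(2)/4.
∫_0^4 (u')² dx = 49*π^2/8, so ||u'||_L² = 7*sqrt(2)*π/4.
Ratio ||u||_L² / ||u'||_L² = 1/π.
Sharp Poincaré constant on H^1_0(0, 4) is C_P = L/π = 4/π, achieved by sin(π/4·x).
This is the k = 4 harmonic; the ratio L/(kπ) is strictly less than C_P = L/π, consistent with the sharp inequality ||u||_L² ≤ C_P ||u'||_L².


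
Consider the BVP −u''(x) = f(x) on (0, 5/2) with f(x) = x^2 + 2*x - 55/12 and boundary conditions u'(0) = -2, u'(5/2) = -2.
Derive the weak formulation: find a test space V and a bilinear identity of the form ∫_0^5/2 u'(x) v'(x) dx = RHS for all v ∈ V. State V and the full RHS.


V = H^1(0, 5/2) (v unrestricted at boundary; u is determined up to an additive constant); weak form: ∫_0^5/2 u'v' dx = ∫_0^5/2 (x^2 + 2*x - 55/12) v dx − 2·v(5/2) + 2·v(0) for all v ∈ V.

Multiply both sides by a test function v and integrate from 0 to 5/2:
  ∫_0^5/2 −u''(x) v(x) dx = ∫_0^5/2 f(x) v(x) dx.
Integrate the LHS by parts once:
  ∫_0^5/2 −u'' v dx = −[u'(x) v(x)]_0^5/2 + ∫_0^5/2 u'(x) v'(x) dx.
Thus ∫_0^5/2 u'(x) v'(x) dx = ∫_0^5/2 f(x) v(x) dx + [u'(x) v(x)]_0^5/2.
Choose V so that boundary terms are either known or forced to vanish.
u has inhomogeneous Neumann u'(0) = -2, u'(5/2) = -2. [u' v]_0^5/2 = (-2)·v(5/2) − (-2)·v(0) = − 2·v(5/2) + 2·v(0). Take V = H^1(0, 5/2); boundary term becomes part of RHS.
Weak formulation: find u (satisfying any essential BC) such that ∫_0^5/2 u'(x) v'(x) dx = ∫_0^5/2 f v dx − 2·v(5/2) + 2·v(0) for all v ∈ V (Neumann data are natural BCs: they enter the RHS as boundary terms).
Substituting f(x) = x^2 + 2*x - 55/12, the right-hand side is ∫_0^5/2 (x^2 + 2*x - 55/12) v dx − 2·v(5/2) + 2·v(0).
Compatibility check (pure Neumann): taking v ≡ 1 ∈ V gives 0 = ∫_0^5/2 f dx + (-2) − (-2), i.e. ∫_0^5/2 f dx must equal u'(0) − u'(5/2) = 0. Indeed ∫_0^5/2 (x^2 + 2*x - 55/12) dx = 0, so the data are compatible. The solution is then unique only up to an additive constant (fix it e.g. by requiring ∫_0^5/2 u dx = 0).


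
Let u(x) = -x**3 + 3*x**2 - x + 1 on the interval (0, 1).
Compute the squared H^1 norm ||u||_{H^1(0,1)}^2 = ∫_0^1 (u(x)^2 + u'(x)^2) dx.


||u||_{H^1}^2 = 73/21

The H^1 norm (squared) on an interval (0, L) is
  ||u||_{H^1}^2 = ∫_0^L u(x)^2 dx + ∫_0^L u'(x)^2 dx.
Compute u'(x) = -3*x**2 + 6*x - 1.
Then u(x)^2 = x**6 - 6*x**5 + 11*x**4 - 8*x**3 + 7*x**2 - 2*x + 1 and u'(x)^2 = 9*x**4 - 36*x**3 + 42*x**2 - 12*x + 1.
Integrate each monomial from 0 to 1 using ∫_0^1 c·x^n dx = c·1^(n+1)/(n+1):
  ∫_0^1 u(x)^2 dx = ∫_0^1 (x^6 - 6*x^5 + 11*x^4 - 8*x^3 + 7*x^2 - 2*x + 1) dx. Term by term:
    ∫_0^1 x^6 dx = 1/7;  ∫_0^1 -6*x^5 dx = -1;  ∫_0^1 11*x^4 dx = 11/5;
    ∫_0^1 -8*x^3 dx = -2;  ∫_0^1 7*x^2 dx = 7/3;  ∫_0^1 -2*x dx = -1;
    ∫_0^1 1 dx = 1.
  Sum: 1/7 − 1 + 11/5 − 2 + 7/3 − 1 + 1 = 176/105.
  ∫_0^1 u'(x)^2 dx = ∫_0^1 (9*x^4 - 36*x^3 + 42*x^2 - 12*x + 1) dx. Term by term:
    ∫_0^1 9*x^4 dx = 9/5;  ∫_0^1 -36*x^3 dx = -9;  ∫_0^1 42*x^2 dx = 14;
    ∫_0^1 -12*x dx = -6;  ∫_0^1 1 dx = 1.
  Sum: 9/5 − 9 + 14 − 6 + 1 = 9/5.
Adding: ||u||_{H^1}^2 = 176/105 + 9/5 = 73/21.


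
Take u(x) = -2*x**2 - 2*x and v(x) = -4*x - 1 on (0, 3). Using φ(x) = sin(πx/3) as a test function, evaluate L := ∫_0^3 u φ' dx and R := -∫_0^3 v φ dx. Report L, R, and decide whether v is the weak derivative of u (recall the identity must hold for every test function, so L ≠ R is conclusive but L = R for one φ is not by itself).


LHS = 48/π, RHS = 42/π. No, v is not the weak derivative of u.

u(x) = -2*x**2 - 2*x, classical derivative u'(x) = -4*x - 2.
φ(x) = sin(πx/3), so φ'(x) = π*cos(π*x/3)/3.
Note φ(0) = φ(3) = 0, so the boundary term u·φ vanishes.
LHS = ∫_0^3 u(x) φ'(x) dx = ∫_0^3 (-2*π*x^2*cos(π*x/3)/3 - 2*π*x*cos(π*x/3)/3) dx. Term by term:
  ∫_0^3 -2*π*x*cos(π*x/3)/3 dx = 12/π;  ∫_0^3 -2*π*x^2*cos(π*x/3)/3 dx = 36/π.
Sum: 12/π + 36/π = 48/π.
So LHS = 48/π.
∫_0^3 v(x) φ(x) dx = ∫_0^3 (-4*x*sin(π*x/3) - sin(π*x/3)) dx. Term by term:
  ∫_0^3 -sin(π*x/3) dx = -6/π;  ∫_0^3 -4*x*sin(π*x/3) dx = -36/π.
Sum: -6/π − 36/π = -42/π.
So RHS = -∫_0^3 v(x) φ(x) dx = 42/π.
LHS − RHS = 6/π ≠ 0, so the identity fails.
(For a valid weak derivative the identity must hold for EVERY test function, in particular this one. The failure shows v is NOT the weak derivative of u.)
Correct weak derivative would be u'(x) = -4*x - 2.


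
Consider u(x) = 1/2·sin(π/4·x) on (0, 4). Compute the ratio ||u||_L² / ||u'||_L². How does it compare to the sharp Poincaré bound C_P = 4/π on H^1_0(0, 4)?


||u||_L² / ||u'||_L² = 4/π = C_P.

u(x) = 1/2·sin(π/4·x), so u'(x) = π*cos(π*x/4)/8.
Writing u(x) = A·sin(kπx/L) with A = 1/2 and k = 1, use ∫_0^L sin²(kπx/L) dx = L/2 and ∫_0^L cos²(kπx/L) dx = L/2.
u² = 1/4·sin²(π/4·x) and (u')² = π^2/64·cos²(π/4·x), and each of sin², cos² integrates to L/2 = 2 over (0, 4).
∫_0^4 u² dx = 1/2, so ||u||_L² = sqrt(2)/2.
∫_0^4 (u')² dx = π^2/32, so ||u'||_L² = sqrt(2)*π/8.
Ratio ||u||_L² / ||u'||_L² = 4/π.
Sharp Poincaré constant on H^1_0(0, 4) is C_P = L/π = 4/π, achieved by sin(π/4·x).
This is the k = 1 eigenfunction (up to amplitude), so the ratio equals the sharp Poincaré constant exactly.


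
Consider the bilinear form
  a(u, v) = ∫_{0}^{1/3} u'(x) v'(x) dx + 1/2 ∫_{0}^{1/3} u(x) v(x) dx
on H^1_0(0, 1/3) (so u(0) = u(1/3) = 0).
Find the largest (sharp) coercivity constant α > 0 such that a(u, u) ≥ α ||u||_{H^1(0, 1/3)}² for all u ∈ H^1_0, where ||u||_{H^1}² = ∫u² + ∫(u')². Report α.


α = (1 + 18*π^2)/(2*(1 + 9*π^2))

Coercivity of a(·,·) on H^1_0(0, 1/3) means a(u, u) ≥ α ||u||_{H^1}² for every u ∈ H^1_0.
The interval has length L = 1/3, and Poincaré/coercivity depend only on L. Here a(u, u) = ∫(u')² + (1/2)·∫u².
Here 0 < c = 1/2 < 1. The condition a(u,u) ≥ α||u||_{H^1}² reads (1−α)∫(u')² ≥ (α−c)∫u². Any admissible α is ≤ 1 (rapidly oscillating u have ∫u²/∫(u')² → 0), and α = 1 would force 0 ≥ (1−c)∫u², impossible since c < 1; so 1−α > 0. By the sharp Poincaré inequality on H^1_0 of an interval of length L, ∫(u')² ≥ (π/L)²∫u² with equality for the first sine mode sin(π(x−x₀)/L) (x₀ the left endpoint), so the inequality holds for all u iff (1−α)(π/L)² ≥ α − c, i.e. α ≤ ((π/L)² + c)/((π/L)² + 1) = (1 + c(L/π)²)/(1 + (L/π)²). With (π/L)² = 9*π^2 and c = 1/2, the largest admissible constant is α = ((π/L)² + c)/((π/L)² + 1).
Simplifying, α = (1 + 18*π^2)/(2*(1 + 9*π^2)).


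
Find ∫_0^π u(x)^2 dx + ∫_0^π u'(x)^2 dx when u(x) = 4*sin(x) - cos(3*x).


||u||_{H^1(0,π)}^2 = 21*π

u'(x) = 3*sin(3*x) + 4*cos(x).
Expand u² and (u')² and integrate term by term on (0, π), using: for integers n ≥ 1, ∫_0^π sin²(nx) dx = ∫_0^π cos²(nx) dx = π/2; for n ≠ n', ∫_0^π sin(nx)sin(n'x) dx = ∫_0^π cos(nx)cos(n'x) dx = 0; and by product-to-sum, ∫_0^π sin(nx)cos(n'x) dx = ½∫_0^π [sin((n+n')x) + sin((n−n')x)] dx, which is 0 when n+n' is even and 2n/(n²−n'²) when n+n' is odd (it need not vanish on (0, π)).
  u² squared terms: (-1)²·∫cos(3x)² dx = 1·π/2 = π/2;  (4)²·∫sin(x)² dx = 16·π/2 = 8*π.
  u² cross terms: 2·(-1)·(4)·∫cos(3x)·sin(x) dx = -8·(0) = 0.
  So ∫_0^π u² dx = π/2 + 8*π + 0 = 17*π/2.
  (u')² squared terms: (3)²·∫sin(3x)² dx = 9·π/2 = 9*π/2;  (4)²·∫cos(x)² dx = 16·π/2 = 8*π.
  (u')² cross terms: 2·(3)·(4)·∫sin(3x)·cos(x) dx = 24·(0) = 0.
  So ∫_0^π (u')² dx = 9*π/2 + 8*π + 0 = 25*π/2.
||u||_{H^1}^2 = (17*π/2) + (25*π/2) = 21*π.


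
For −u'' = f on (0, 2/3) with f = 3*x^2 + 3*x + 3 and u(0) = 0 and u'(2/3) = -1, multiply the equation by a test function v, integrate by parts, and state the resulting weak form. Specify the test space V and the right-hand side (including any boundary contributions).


V = {v ∈ H^1(0, 2/3) : v(0) = 0} (test functions vanish at x = 0 where u is specified); weak form: ∫_0^2/3 u'v' dx = ∫_0^2/3 (3*x^2 + 3*x + 3) v dx − v(2/3) for all v ∈ V.

Multiply both sides by a test function v and integrate from 0 to 2/3:
  ∫_0^2/3 −u''(x) v(x) dx = ∫_0^2/3 f(x) v(x) dx.
Integrate the LHS by parts once:
  ∫_0^2/3 −u'' v dx = −[u'(x) v(x)]_0^2/3 + ∫_0^2/3 u'(x) v'(x) dx.
Thus ∫_0^2/3 u'(x) v'(x) dx = ∫_0^2/3 f(x) v(x) dx + [u'(x) v(x)]_0^2/3.
Choose V so that boundary terms are either known or forced to vanish.
Mixed BC: u(0) = 0 (Dirichlet) and u'(2/3) = -1 (Neumann). Define V = {v ∈ H^1(0, 2/3) : v(0) = 0}. Then [u' v]_0^2/3 = u'(2/3)·v(2/3) − u'(0)·0 = − v(2/3).
Weak formulation: find u (satisfying any essential BC) such that ∫_0^2/3 u'(x) v'(x) dx = ∫_0^2/3 f v dx − v(2/3) for all v ∈ V (Dirichlet at 0 absorbed into V; Neumann datum at x = 2/3 contributes the boundary term).
Substituting f(x) = 3*x^2 + 3*x + 3, the right-hand side is ∫_0^2/3 (3*x^2 + 3*x + 3) v dx − v(2/3).


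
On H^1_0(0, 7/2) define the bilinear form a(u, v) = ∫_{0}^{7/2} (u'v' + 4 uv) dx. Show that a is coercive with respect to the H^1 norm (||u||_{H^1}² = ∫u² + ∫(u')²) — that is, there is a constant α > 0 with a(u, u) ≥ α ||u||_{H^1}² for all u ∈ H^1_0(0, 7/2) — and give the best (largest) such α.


α = 1

Coercivity of a(·,·) on H^1_0(0, 7/2) means a(u, u) ≥ α ||u||_{H^1}² for every u ∈ H^1_0.
The interval has length L = 7/2, and Poincaré/coercivity depend only on L. Here a(u, u) = ∫(u')² + (4)·∫u².
Here c = 4 ≥ 1, so a(u,u) = ∫(u')² + c∫u² ≥ ∫(u')² + ∫u² = ||u||_{H^1}², i.e. α = 1 works. No larger α is possible: a(u,u) ≥ α||u||_{H^1}² means (1−α)∫(u')² ≥ (α−c)∫u², and for the modes u_n = sin(nπ(x−x₀)/L) (x₀ the left endpoint) one has ∫u_n²/∫(u_n')² = (L/(nπ))² → 0, so a(u_n,u_n)/||u_n||_{H^1}² → 1. Hence the optimal constant is α = 1.
Therefore α = 1.


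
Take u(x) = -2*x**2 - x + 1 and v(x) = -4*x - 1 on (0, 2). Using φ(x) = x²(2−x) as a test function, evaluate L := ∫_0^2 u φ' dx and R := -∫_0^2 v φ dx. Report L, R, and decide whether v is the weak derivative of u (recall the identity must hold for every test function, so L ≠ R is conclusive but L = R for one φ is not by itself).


LHS = 116/15, RHS = 116/15. Yes, v = u' weakly.

u(x) = -2*x**2 - x + 1, classical derivative u'(x) = -4*x - 1.
φ(x) = x²(2−x), so φ'(x) = x*(4 - 3*x).
Note φ(0) = φ(2) = 0, so the boundary term u·φ vanishes.
LHS = ∫_0^2 u(x) φ'(x) dx = ∫_0^2 (6*x^4 - 5*x^3 - 7*x^2 + 4*x) dx. Term by term:
  ∫_0^2 6*x^4 dx = 192/5;  ∫_0^2 -5*x^3 dx = -20;  ∫_0^2 -7*x^2 dx = -56/3;
  ∫_0^2 4*x dx = 8.
Sum: 192/5 − 20 − 56/3 + 8 = 116/15.
So LHS = 116/15.
∫_0^2 v(x) φ(x) dx = ∫_0^2 (4*x^4 - 7*x^3 - 2*x^2) dx. Term by term:
  ∫_0^2 4*x^4 dx = 128/5;  ∫_0^2 -7*x^3 dx = -28;  ∫_0^2 -2*x^2 dx = -16/3.
Sum: 128/5 − 28 − 16/3 = -116/15.
So RHS = -∫_0^2 v(x) φ(x) dx = 116/15.
LHS = RHS, so the identity holds for this test φ.
Moreover u is smooth here and v(x) = u'(x) = -4*x - 1 pointwise, so the identity holds for every test function. Hence v is the weak derivative of u.


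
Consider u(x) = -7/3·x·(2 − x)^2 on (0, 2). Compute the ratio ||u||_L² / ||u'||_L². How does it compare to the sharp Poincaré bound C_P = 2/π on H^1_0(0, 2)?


||u||_L² / ||u'||_L² = sqrt(14)/7 < C_P = 2/π.

u(x) = -7/3·x·(2 − x)^2, so u'(x) = -7*x^2 + 56*x/3 - 28/3.
u(x) = -7/3·x·(2 − x)^2 vanishes at x = 0 and x = 2, so u ∈ H^1_0(0, 2). Differentiate via the product rule and integrate the resulting polynomials term by term.
  ∫_0^2 u² dx = ∫_0^2 (49*x^6/9 - 392*x^5/9 + 392*x^4/3 - 1568*x^3/9 + 784*x^2/9) dx. Term by term:
    ∫_0^2 49*x^6/9 dx = 896/9;  ∫_0^2 -392*x^5/9 dx = -12544/27;  ∫_0^2 392*x^4/3 dx = 12544/15;
    ∫_0^2 -1568*x^3/9 dx = -6272/9;  ∫_0^2 784*x^2/9 dx = 6272/27.
  Sum: 896/9 − 12544/27 + 12544/15 − 6272/9 + 6272/27 = 896/135.
  ∫_0^2 (u')² dx = ∫_0^2 (49*x^4 - 784*x^3/3 + 4312*x^2/9 - 3136*x/9 + 784/9) dx. Term by term:
    ∫_0^2 49*x^4 dx = 1568/5;  ∫_0^2 -784*x^3/3 dx = -3136/3;  ∫_0^2 4312*x^2/9 dx = 34496/27;
    ∫_0^2 -3136*x/9 dx = -6272/9;  ∫_0^2 784/9 dx = 1568/9.
  Sum: 1568/5 − 3136/3 + 34496/27 − 6272/9 + 1568/9 = 3136/135.
∫_0^2 u² dx = 896/135, so ||u||_L² = 8*sqrt(210)/45.
∫_0^2 (u')² dx = 3136/135, so ||u'||_L² = 56*sqrt(15)/45.
Ratio ||u||_L² / ||u'||_L² = sqrt(14)/7.
Sharp Poincaré constant on H^1_0(0, 2) is C_P = L/π = 2/π, achieved by sin(π/2·x).
A polynomial bump cannot attain the sharp Poincaré constant (only the first sine eigenfunction does), so the ratio is strictly less than C_P, consistent with ||u||_L² ≤ C_P ||u'||_L².


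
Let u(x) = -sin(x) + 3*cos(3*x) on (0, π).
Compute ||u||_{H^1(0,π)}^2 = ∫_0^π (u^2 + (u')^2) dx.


||u||_{H^1(0,π)}^2 = 46*π

u'(x) = -9*sin(3*x) - cos(x).
Expand u² and (u')² and integrate term by term on (0, π), using: for integers n ≥ 1, ∫_0^π sin²(nx) dx = ∫_0^π cos²(nx) dx = π/2; for n ≠ n', ∫_0^π sin(nx)sin(n'x) dx = ∫_0^π cos(nx)cos(n'x) dx = 0; and by product-to-sum, ∫_0^π sin(nx)cos(n'x) dx = ½∫_0^π [sin((n+n')x) + sin((n−n')x)] dx, which is 0 when n+n' is even and 2n/(n²−n'²) when n+n' is odd (it need not vanish on (0, π)).
  u² squared terms: (-1)²·∫sin(x)² dx = 1·π/2 = π/2;  (3)²·∫cos(3x)² dx = 9·π/2 = 9*π/2.
  u² cross terms: 2·(-1)·(3)·∫sin(x)·cos(3x) dx = -6·(0) = 0.
  So ∫_0^π u² dx = π/2 + 9*π/2 + 0 = 5*π.
  (u')² squared terms: (-1)²·∫cos(x)² dx = 1·π/2 = π/2;  (-9)²·∫sin(3x)² dx = 81·π/2 = 81*π/2.
  (u')² cross terms: 2·(-1)·(-9)·∫cos(x)·sin(3x) dx = 18·(0) = 0.
  So ∫_0^π (u')² dx = π/2 + 81*π/2 + 0 = 41*π.
||u||_{H^1}^2 = (5*π) + (41*π) = 46*π.


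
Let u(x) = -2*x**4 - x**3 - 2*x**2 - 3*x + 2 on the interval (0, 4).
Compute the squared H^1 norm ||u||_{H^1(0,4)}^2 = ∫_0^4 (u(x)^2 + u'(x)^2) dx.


||u||_{H^1}^2 = 24267820/63

The H^1 norm (squared) on an interval (0, L) is
  ||u||_{H^1}^2 = ∫_0^L u(x)^2 dx + ∫_0^L u'(x)^2 dx.
Compute u'(x) = -8*x**3 - 3*x**2 - 4*x - 3.
Then u(x)^2 = 4*x**8 + 4*x**7 + 9*x**6 + 16*x**5 + 2*x**4 + 8*x**3 + x**2 - 12*x + 4 and u'(x)^2 = 64*x**6 + 48*x**5 + 73*x**4 + 72*x**3 + 34*x**2 + 24*x + 9.
Integrate each monomial from 0 to 4 using ∫_0^4 c·x^n dx = c·4^(n+1)/(n+1):
  ∫_0^4 u(x)^2 dx = ∫_0^4 (4*x^8 + 4*x^7 + 9*x^6 + 16*x^5 + 2*x^4 + 8*x^3 + x^2 - 12*x + 4) dx. Term by term:
    ∫_0^4 4*x^8 dx = 1048576/9;  ∫_0^4 4*x^7 dx = 32768;  ∫_0^4 9*x^6 dx = 147456/7;
    ∫_0^4 16*x^5 dx = 32768/3;  ∫_0^4 2*x^4 dx = 2048/5;  ∫_0^4 8*x^3 dx = 512;
    ∫_0^4 x^2 dx = 64/3;  ∫_0^4 -12*x dx = -96;  ∫_0^4 4 dx = 16.
  Sum: 1048576/9 + 32768 + 147456/7 + 32768/3 + 2048/5 + 512 + 64/3 − 96 + 16 = 57370064/315.
  ∫_0^4 u'(x)^2 dx = ∫_0^4 (64*x^6 + 48*x^5 + 73*x^4 + 72*x^3 + 34*x^2 + 24*x + 9) dx. Term by term:
    ∫_0^4 64*x^6 dx = 1048576/7;  ∫_0^4 48*x^5 dx = 32768;  ∫_0^4 73*x^4 dx = 74752/5;
    ∫_0^4 72*x^3 dx = 4608;  ∫_0^4 34*x^2 dx = 2176/3;  ∫_0^4 24*x dx = 192;
    ∫_0^4 9 dx = 36.
  Sum: 1048576/7 + 32768 + 74752/5 + 4608 + 2176/3 + 192 + 36 = 21323012/105.
Adding: ||u||_{H^1}^2 = 57370064/315 + 21323012/105 = 24267820/63.


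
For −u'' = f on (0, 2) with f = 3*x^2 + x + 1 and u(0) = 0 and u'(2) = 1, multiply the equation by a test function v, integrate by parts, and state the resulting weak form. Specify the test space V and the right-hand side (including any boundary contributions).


V = {v ∈ H^1(0, 2) : v(0) = 0} (test functions vanish at x = 0 where u is specified); weak form: ∫_0^2 u'v' dx = ∫_0^2 (3*x^2 + x + 1) v dx + v(2) for all v ∈ V.

Multiply both sides by a test function v and integrate from 0 to 2:
  ∫_0^2 −u''(x) v(x) dx = ∫_0^2 f(x) v(x) dx.
Integrate the LHS by parts once:
  ∫_0^2 −u'' v dx = −[u'(x) v(x)]_0^2 + ∫_0^2 u'(x) v'(x) dx.
Thus ∫_0^2 u'(x) v'(x) dx = ∫_0^2 f(x) v(x) dx + [u'(x) v(x)]_0^2.
Choose V so that boundary terms are either known or forced to vanish.
Mixed BC: u(0) = 0 (Dirichlet) and u'(2) = 1 (Neumann). Define V = {v ∈ H^1(0, 2) : v(0) = 0}. Then [u' v]_0^2 = u'(2)·v(2) − u'(0)·0 = v(2).
Weak formulation: find u (satisfying any essential BC) such that ∫_0^2 u'(x) v'(x) dx = ∫_0^2 f v dx + v(2) for all v ∈ V (Dirichlet at 0 absorbed into V; Neumann datum at x = 2 contributes the boundary term).
Substituting f(x) = 3*x^2 + x + 1, the right-hand side is ∫_0^2 (3*x^2 + x + 1) v dx + v(2).


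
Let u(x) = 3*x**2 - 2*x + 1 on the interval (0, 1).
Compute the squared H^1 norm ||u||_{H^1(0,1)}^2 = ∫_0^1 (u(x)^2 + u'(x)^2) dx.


||u||_{H^1}^2 = 77/15

The H^1 norm (squared) on an interval (0, L) is
  ||u||_{H^1}^2 = ∫_0^L u(x)^2 dx + ∫_0^L u'(x)^2 dx.
Compute u'(x) = 6*x - 2.
Then u(x)^2 = 9*x**4 - 12*x**3 + 10*x**2 - 4*x + 1 and u'(x)^2 = 36*x**2 - 24*x + 4.
Integrate each monomial from 0 to 1 using ∫_0^1 c·x^n dx = c·1^(n+1)/(n+1):
  ∫_0^1 u(x)^2 dx = ∫_0^1 (9*x^4 - 12*x^3 + 10*x^2 - 4*x + 1) dx. Term by term:
    ∫_0^1 9*x^4 dx = 9/5;  ∫_0^1 -12*x^3 dx = -3;  ∫_0^1 10*x^2 dx = 10/3;
    ∫_0^1 -4*x dx = -2;  ∫_0^1 1 dx = 1.
  Sum: 9/5 − 3 + 10/3 − 2 + 1 = 17/15.
  ∫_0^1 u'(x)^2 dx = ∫_0^1 (36*x^2 - 24*x + 4) dx. Term by term:
    ∫_0^1 36*x^2 dx = 12;  ∫_0^1 -24*x dx = -12;  ∫_0^1 4 dx = 4.
  Sum: 12 − 12 + 4 = 4.
Adding: ||u||_{H^1}^2 = 17/15 + 4 = 77/15.


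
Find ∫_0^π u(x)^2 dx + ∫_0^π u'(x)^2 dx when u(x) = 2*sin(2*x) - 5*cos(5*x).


||u||_{H^1(0,π)}^2 = 2080/21 + 335*π

u'(x) = 25*sin(5*x) + 4*cos(2*x).
Expand u² and (u')² and integrate term by term on (0, π), using: for integers n ≥ 1, ∫_0^π sin²(nx) dx = ∫_0^π cos²(nx) dx = π/2; for n ≠ n', ∫_0^π sin(nx)sin(n'x) dx = ∫_0^π cos(nx)cos(n'x) dx = 0; and by product-to-sum, ∫_0^π sin(nx)cos(n'x) dx = ½∫_0^π [sin((n+n')x) + sin((n−n')x)] dx, which is 0 when n+n' is even and 2n/(n²−n'²) when n+n' is odd (it need not vanish on (0, π)).
  u² squared terms: (-5)²·∫cos(5x)² dx = 25·π/2 = 25*π/2;  (2)²·∫sin(2x)² dx = 4·π/2 = 2*π.
  u² cross terms: 2·(-5)·(2)·∫cos(5x)·sin(2x) dx = -20·(-4/21) = 80/21.
  So ∫_0^π u² dx = 25*π/2 + 2*π + 80/21 = 80/21 + 29*π/2.
  (u')² squared terms: (4)²·∫cos(2x)² dx = 16·π/2 = 8*π;  (25)²·∫sin(5x)² dx = 625·π/2 = 625*π/2.
  (u')² cross terms: 2·(4)·(25)·∫cos(2x)·sin(5x) dx = 200·(10/21) = 2000/21.
  So ∫_0^π (u')² dx = 8*π + 625*π/2 + 2000/21 = 2000/21 + 641*π/2.
||u||_{H^1}^2 = (80/21 + 29*π/2) + (2000/21 + 641*π/2) = 2080/21 + 335*π.


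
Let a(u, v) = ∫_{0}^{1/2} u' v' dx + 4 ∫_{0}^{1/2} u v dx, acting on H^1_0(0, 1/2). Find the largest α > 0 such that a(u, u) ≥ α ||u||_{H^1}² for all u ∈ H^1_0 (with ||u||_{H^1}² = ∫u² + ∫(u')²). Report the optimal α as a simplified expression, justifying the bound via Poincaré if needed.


α = 1

Coercivity of a(·,·) on H^1_0(0, 1/2) means a(u, u) ≥ α ||u||_{H^1}² for every u ∈ H^1_0.
The interval has length L = 1/2, and Poincaré/coercivity depend only on L. Here a(u, u) = ∫(u')² + (4)·∫u².
Here c = 4 ≥ 1, so a(u,u) = ∫(u')² + c∫u² ≥ ∫(u')² + ∫u² = ||u||_{H^1}², i.e. α = 1 works. No larger α is possible: a(u,u) ≥ α||u||_{H^1}² means (1−α)∫(u')² ≥ (α−c)∫u², and for the modes u_n = sin(nπ(x−x₀)/L) (x₀ the left endpoint) one has ∫u_n²/∫(u_n')² = (L/(nπ))² → 0, so a(u_n,u_n)/||u_n||_{H^1}² → 1. Hence the optimal constant is α = 1.
Therefore α = 1.


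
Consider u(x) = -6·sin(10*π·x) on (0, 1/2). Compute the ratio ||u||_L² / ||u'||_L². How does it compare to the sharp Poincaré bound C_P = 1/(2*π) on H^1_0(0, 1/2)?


||u||_L² / ||u'||_L² = 1/(10*π) < C_P = 1/(2*π).

u(x) = -6·sin(10*π·x), so u'(x) = -60*π*cos(10*π*x).
Writing u(x) = A·sin(kπx/L) with A = -6 and k = 5, use ∫_0^L sin²(kπx/L) dx = L/2 and ∫_0^L cos²(kπx/L) dx = L/2.
u² = 36·sin²(10*π·x) and (u')² = 3600*π^2·cos²(10*π·x), and each of sin², cos² integrates to L/2 = 1/4 over (0, 1/2).
∫_0^1/2 u² dx = 9, so ||u||_L² = 3.
∫_0^1/2 (u')² dx = 900*π^2, so ||u'||_L² = 30*π.
Ratio ||u||_L² / ||u'||_L² = 1/(10*π).
Sharp Poincaré constant on H^1_0(0, 1/2) is C_P = L/π = 1/(2*π), achieved by sin(2*π·x).
This is the k = 5 harmonic; the ratio L/(kπ) is strictly less than C_P = L/π, consistent with the sharp inequality ||u||_L² ≤ C_P ||u'||_L².


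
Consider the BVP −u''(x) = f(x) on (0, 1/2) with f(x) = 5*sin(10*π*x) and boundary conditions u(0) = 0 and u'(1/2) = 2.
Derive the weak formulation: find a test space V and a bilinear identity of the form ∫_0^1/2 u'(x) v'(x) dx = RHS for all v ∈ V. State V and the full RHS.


V = {v ∈ H^1(0, 1/2) : v(0) = 0} (test functions vanish at x = 0 where u is specified); weak form: ∫_0^1/2 u'v' dx = ∫_0^1/2 (5*sin(10*π*x)) v dx + 2·v(1/2) for all v ∈ V.

Multiply both sides by a test function v and integrate from 0 to 1/2:
  ∫_0^1/2 −u''(x) v(x) dx = ∫_0^1/2 f(x) v(x) dx.
Integrate the LHS by parts once:
  ∫_0^1/2 −u'' v dx = −[u'(x) v(x)]_0^1/2 + ∫_0^1/2 u'(x) v'(x) dx.
Thus ∫_0^1/2 u'(x) v'(x) dx = ∫_0^1/2 f(x) v(x) dx + [u'(x) v(x)]_0^1/2.
Choose V so that boundary terms are either known or forced to vanish.
Mixed BC: u(0) = 0 (Dirichlet) and u'(1/2) = 2 (Neumann). Define V = {v ∈ H^1(0, 1/2) : v(0) = 0}. Then [u' v]_0^1/2 = u'(1/2)·v(1/2) − u'(0)·0 = 2·v(1/2).
Weak formulation: find u (satisfying any essential BC) such that ∫_0^1/2 u'(x) v'(x) dx = ∫_0^1/2 f v dx + 2·v(1/2) for all v ∈ V (Dirichlet at 0 absorbed into V; Neumann datum at x = 1/2 contributes the boundary term).
Substituting f(x) = 5*sin(10*π*x), the right-hand side is ∫_0^1/2 (5*sin(10*π*x)) v dx + 2·v(1/2).


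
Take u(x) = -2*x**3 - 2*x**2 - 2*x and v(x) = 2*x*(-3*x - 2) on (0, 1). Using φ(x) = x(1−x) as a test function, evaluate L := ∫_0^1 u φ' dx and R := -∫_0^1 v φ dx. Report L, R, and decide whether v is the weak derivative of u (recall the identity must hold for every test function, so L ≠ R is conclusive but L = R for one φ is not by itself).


LHS = 29/30, RHS = 19/30. No, v is not the weak derivative of u.

u(x) = -2*x**3 - 2*x**2 - 2*x, classical derivative u'(x) = -6*x**2 - 4*x - 2.
φ(x) = x(1−x), so φ'(x) = 1 - 2*x.
Note φ(0) = φ(1) = 0, so the boundary term u·φ vanishes.
LHS = ∫_0^1 u(x) φ'(x) dx = ∫_0^1 (4*x^4 + 2*x^3 + 2*x^2 - 2*x) dx. Term by term:
  ∫_0^1 4*x^4 dx = 4/5;  ∫_0^1 2*x^3 dx = 1/2;  ∫_0^1 2*x^2 dx = 2/3;
  ∫_0^1 -2*x dx = -1.
Sum: 4/5 + 1/2 + 2/3 − 1 = 29/30.
So LHS = 29/30.
∫_0^1 v(x) φ(x) dx = ∫_0^1 (6*x^4 - 2*x^3 - 4*x^2) dx. Term by term:
  ∫_0^1 6*x^4 dx = 6/5;  ∫_0^1 -2*x^3 dx = -1/2;  ∫_0^1 -4*x^2 dx = -4/3.
Sum: 6/5 − 1/2 − 4/3 = -19/30.
So RHS = -∫_0^1 v(x) φ(x) dx = 19/30.
LHS − RHS = 1/3 ≠ 0, so the identity fails.
(For a valid weak derivative the identity must hold for EVERY test function, in particular this one. The failure shows v is NOT the weak derivative of u.)
Correct weak derivative would be u'(x) = -6*x**2 - 4*x - 2.


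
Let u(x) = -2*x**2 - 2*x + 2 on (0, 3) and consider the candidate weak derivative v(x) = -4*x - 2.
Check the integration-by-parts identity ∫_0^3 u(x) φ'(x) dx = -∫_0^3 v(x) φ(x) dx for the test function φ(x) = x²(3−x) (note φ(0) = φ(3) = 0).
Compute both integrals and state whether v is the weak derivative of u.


LHS = 621/10, RHS = 621/10. Yes, v = u' weakly.

u(x) = -2*x**2 - 2*x + 2, classical derivative u'(x) = -4*x - 2.
φ(x) = x²(3−x), so φ'(x) = 3*x*(2 - x).
Note φ(0) = φ(3) = 0, so the boundary term u·φ vanishes.
LHS = ∫_0^3 u(x) φ'(x) dx = ∫_0^3 (6*x^4 - 6*x^3 - 18*x^2 + 12*x) dx. Term by term:
  ∫_0^3 6*x^4 dx = 1458/5;  ∫_0^3 -6*x^3 dx = -243/2;  ∫_0^3 -18*x^2 dx = -162;
  ∫_0^3 12*x dx = 54.
Sum: 1458/5 − 243/2 − 162 + 54 = 621/10.
So LHS = 621/10.
∫_0^3 v(x) φ(x) dx = ∫_0^3 (4*x^4 - 10*x^3 - 6*x^2) dx. Term by term:
  ∫_0^3 4*x^4 dx = 972/5;  ∫_0^3 -10*x^3 dx = -405/2;  ∫_0^3 -6*x^2 dx = -54.
Sum: 972/5 − 405/2 − 54 = -621/10.
So RHS = -∫_0^3 v(x) φ(x) dx = 621/10.
LHS = RHS, so the identity holds for this test φ.
Moreover u is smooth here and v(x) = u'(x) = -4*x - 2 pointwise, so the identity holds for every test function. Hence v is the weak derivative of u.


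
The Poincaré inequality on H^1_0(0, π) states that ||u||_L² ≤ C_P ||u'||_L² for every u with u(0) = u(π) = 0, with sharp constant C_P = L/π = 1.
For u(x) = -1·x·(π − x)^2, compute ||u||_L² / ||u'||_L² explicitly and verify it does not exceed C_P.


||u||_L² / ||u'||_L² = sqrt(14)*π/14 < C_P = 1.

u(x) = -1·x·(π − x)^2, so u'(x) = (π - 3*x)*(x - π).
u(x) = -1·x·(π − x)^2 vanishes at x = 0 and x = π, so u ∈ H^1_0(0, π). Differentiate via the product rule and integrate the resulting polynomials term by term.
  ∫_0^π u² dx = ∫_0^π (x^6 - 4*π*x^5 + 6*π^2*x^4 - 4*π^3*x^3 + π^4*x^2) dx. Term by term:
    ∫_0^π x^6 dx = π^7/7;  ∫_0^π -4*π*x^5 dx = -2*π^7/3;  ∫_0^π 6*π^2*x^4 dx = 6*π^7/5;
    ∫_0^π -4*π^3*x^3 dx = -π^7;  ∫_0^π π^4*x^2 dx = π^7/3.
  Sum: π^7/7 − 2*π^7/3 + 6*π^7/5 − π^7 + π^7/3 = π^7/105.
  ∫_0^π (u')² dx = ∫_0^π (9*x^4 - 24*π*x^3 + 22*π^2*x^2 - 8*π^3*x + π^4) dx. Term by term:
    ∫_0^π 9*x^4 dx = 9*π^5/5;  ∫_0^π -24*π*x^3 dx = -6*π^5;  ∫_0^π 22*π^2*x^2 dx = 22*π^5/3;
    ∫_0^π -8*π^3*x dx = -4*π^5;  ∫_0^π π^4 dx = π^5.
  Sum: 9*π^5/5 − 6*π^5 + 22*π^5/3 − 4*π^5 + π^5 = 2*π^5/15.
∫_0^π u² dx = π^7/105, so ||u||_L² = sqrt(105)*π^(7/2)/105.
∫_0^π (u')² dx = 2*π^5/15, so ||u'||_L² = sqrt(30)*π^(5/2)/15.
Ratio ||u||_L² / ||u'||_L² = sqrt(14)*π/14.
Sharp Poincaré constant on H^1_0(0, π) is C_P = L/π = 1, achieved by sin(x).
A polynomial bump cannot attain the sharp Poincaré constant (only the first sine eigenfunction does), so the ratio is strictly less than C_P, consistent with ||u||_L² ≤ C_P ||u'||_L².


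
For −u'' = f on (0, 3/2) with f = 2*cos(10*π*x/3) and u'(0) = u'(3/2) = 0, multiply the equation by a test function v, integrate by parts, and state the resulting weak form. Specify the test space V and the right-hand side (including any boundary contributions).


V = H^1(0, 3/2) (no boundary constraint on v; u is determined up to an additive constant); weak form: ∫_0^3/2 u'v' dx = ∫_0^3/2 (2*cos(10*π*x/3)) v dx for all v ∈ V.

Multiply both sides by a test function v and integrate from 0 to 3/2:
  ∫_0^3/2 −u''(x) v(x) dx = ∫_0^3/2 f(x) v(x) dx.
Integrate the LHS by parts once:
  ∫_0^3/2 −u'' v dx = −[u'(x) v(x)]_0^3/2 + ∫_0^3/2 u'(x) v'(x) dx.
Thus ∫_0^3/2 u'(x) v'(x) dx = ∫_0^3/2 f(x) v(x) dx + [u'(x) v(x)]_0^3/2.
Choose V so that boundary terms are either known or forced to vanish.
u has homogeneous Neumann: u'(0) = u'(3/2) = 0. So [u' v]_0^3/2 = 0·v(3/2) − 0·v(0) = 0 for any v; take V = H^1(0, 3/2).
Weak formulation: find u (satisfying any essential BC) such that ∫_0^3/2 u'(x) v'(x) dx = ∫_0^3/2 f v dx for all v ∈ V (homogeneous Neumann, so boundary terms vanish).
Substituting f(x) = 2*cos(10*π*x/3), the right-hand side is ∫_0^3/2 (2*cos(10*π*x/3)) v dx.
Compatibility check (pure Neumann): taking v ≡ 1 ∈ V gives 0 = ∫_0^3/2 f dx + (0) − (0), i.e. ∫_0^3/2 f dx must equal u'(0) − u'(3/2) = 0. Indeed ∫_0^3/2 (2*cos(10*π*x/3)) dx = 0, so the data are compatible. The solution is then unique only up to an additive constant (fix it e.g. by requiring ∫_0^3/2 u dx = 0).
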